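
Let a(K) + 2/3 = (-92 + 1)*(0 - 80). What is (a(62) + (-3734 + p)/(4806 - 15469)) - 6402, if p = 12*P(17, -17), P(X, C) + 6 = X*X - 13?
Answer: 28066498/31989 ≈ 877.38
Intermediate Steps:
P(X, C) = -19 + X² (P(X, C) = -6 + (X*X - 13) = -6 + (X² - 13) = -6 + (-13 + X²) = -19 + X²)
a(K) = 21838/3 (a(K) = -⅔ + (-92 + 1)*(0 - 80) = -⅔ - 91*(-80) = -⅔ + 7280 = 21838/3)
p = 3240 (p = 12*(-19 + 17²) = 12*(-19 + 289) = 12*270 = 3240)
(a(62) + (-3734 + p)/(4806 - 15469)) - 6402 = (21838/3 + (-3734 + 3240)/(4806 - 15469)) - 6402 = (21838/3 - 494/(-10663)) - 6402 = (21838/3 - 494*(-1/10663)) - 6402 = (21838/3 + 494/10663) - 6402 = 232860076/31989 - 6402 = 28066498/31989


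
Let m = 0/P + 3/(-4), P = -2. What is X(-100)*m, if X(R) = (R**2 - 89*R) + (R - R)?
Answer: -14175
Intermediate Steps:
m = -3/4 (m = 0/(-2) + 3/(-4) = 0*(-1/2) + 3*(-1/4) = 0 - 3/4 = -3/4 ≈ -0.75000)
X(R) = R**2 - 89*R (X(R) = (R**2 - 89*R) + 0 = R**2 - 89*R)
X(-100)*m = -100*(-89 - 100)*(-3/4) = -100*(-189)*(-3/4) = 18900*(-3/4) = -14175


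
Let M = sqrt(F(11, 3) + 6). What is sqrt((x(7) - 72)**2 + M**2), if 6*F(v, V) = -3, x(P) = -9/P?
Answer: sqrt(1053754)/14 ≈ 73.323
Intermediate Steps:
F(v, V) = -1/2 (F(v, V) = (1/6)*(-3) = -1/2)
M = sqrt(22)/2 (M = sqrt(-1/2 + 6) = sqrt(11/2) = sqrt(22)/2 ≈ 2.3452)
sqrt((x(7) - 72)**2 + M**2) = sqrt((-9/7 - 72)**2 + (sqrt(22)/2)**2) = sqrt((-9*1/7 - 72)**2 + 11/2) = sqrt((-9/7 - 72)**2 + 11/2) = sqrt((-513/7)**2 + 11/2) = sqrt(263169/49 + 11/2) = sqrt(526877/98) = sqrt(1053754)/14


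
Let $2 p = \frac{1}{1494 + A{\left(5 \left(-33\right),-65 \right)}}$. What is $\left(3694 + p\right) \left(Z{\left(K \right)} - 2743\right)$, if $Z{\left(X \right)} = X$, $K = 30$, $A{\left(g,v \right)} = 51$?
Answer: $- \frac{30967432693}{3090} \approx -1.0022 \cdot 10^{7}$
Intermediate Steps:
$p = \frac{1}{3090}$ ($p = \frac{1}{2 \left(1494 + 51\right)} = \frac{1}{2 \cdot 1545} = \frac{1}{2} \cdot \frac{1}{1545} = \frac{1}{3090} \approx 0.00032362$)
$\left(3694 + p\right) \left(Z{\left(K \right)} - 2743\right) = \left(3694 + \frac{1}{3090}\right) \left(30 - 2743\right) = \frac{11414461}{3090} \left(-2713\right) = - \frac{30967432693}{3090}$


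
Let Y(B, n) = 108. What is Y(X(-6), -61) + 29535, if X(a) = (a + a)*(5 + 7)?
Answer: 29643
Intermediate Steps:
X(a) = 24*a (X(a) = (2*a)*12 = 24*a)
Y(X(-6), -61) + 29535 = 108 + 29535 = 29643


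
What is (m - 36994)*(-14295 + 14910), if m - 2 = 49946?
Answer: 7966710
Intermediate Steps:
m = 49948 (m = 2 + 49946 = 49948)
(m - 36994)*(-14295 + 14910) = (49948 - 36994)*(-14295 + 14910) = 12954*615 = 7966710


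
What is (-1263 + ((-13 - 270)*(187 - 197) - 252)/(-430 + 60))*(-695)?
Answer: 32657216/37 ≈ 8.8263e+5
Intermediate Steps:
(-1263 + ((-13 - 270)*(187 - 197) - 252)/(-430 + 60))*(-695) = (-1263 + (-283*(-10) - 252)/(-370))*(-695) = (-1263 + (2830 - 252)*(-1/370))*(-695) = (-1263 + 2578*(-1/370))*(-695) = (-1263 - 1289/185)*(-695) = -234944/185*(-695) = 32657216/37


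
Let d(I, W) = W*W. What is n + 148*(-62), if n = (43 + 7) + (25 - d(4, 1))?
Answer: -9102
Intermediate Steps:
d(I, W) = W²
n = 74 (n = (43 + 7) + (25 - 1*1²) = 50 + (25 - 1*1) = 50 + (25 - 1) = 50 + 24 = 74)
n + 148*(-62) = 74 + 148*(-62) = 74 - 9176 = -9102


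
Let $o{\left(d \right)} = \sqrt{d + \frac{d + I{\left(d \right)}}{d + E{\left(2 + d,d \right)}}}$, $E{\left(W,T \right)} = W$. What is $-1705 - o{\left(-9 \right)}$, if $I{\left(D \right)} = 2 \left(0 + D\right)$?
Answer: $-1705 - \frac{3 i \sqrt{13}}{4} \approx -1705.0 - 2.7042 i$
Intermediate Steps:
$I{\left(D \right)} = 2 D$
$o{\left(d \right)} = \sqrt{d + \frac{3 d}{2 + 2 d}}$ ($o{\left(d \right)} = \sqrt{d + \frac{d + 2 d}{d + \left(2 + d\right)}} = \sqrt{d + \frac{3 d}{2 + 2 d}}$)
$-1705 - o{\left(-9 \right)} = -1705 - \frac{\sqrt{2} \sqrt{- \frac{9 \left(5 + 2 \left(-9\right)\right)}{1 - 9}}}{2} = -1705 - \frac{\sqrt{2} \sqrt{- \frac{9 \left(5 - 18\right)}{-8}}}{2} = -1705 - \frac{\sqrt{2} \sqrt{\left(-9\right) \left(- \frac{1}{8}\right) \left(-13\right)}}{2} = -1705 - \frac{\sqrt{2} \sqrt{- \frac{117}{8}}}{2} = -1705 - \frac{\sqrt{2} \frac{3 i \sqrt{26}}{4}}{2} = -1705 - \frac{3 i \sqrt{13}}{4}$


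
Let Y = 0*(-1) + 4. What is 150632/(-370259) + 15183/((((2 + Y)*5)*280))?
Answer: 207444457/148103600 ≈ 1.4007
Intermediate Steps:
Y = 4 (Y = 0 + 4 = 4)
150632/(-370259) + 15183/((((2 + Y)*5)*280)) = 150632/(-370259) + 15183/((((2 + 4)*5)*280)) = 150632*(-1/370259) + 15183/(((6*5)*280)) = -150632/370259 + 15183/((30*280)) = -150632/370259 + 15183/8400 = -150632/370259 + 15183*(1/8400) = -150632/370259 + 723/400 = 207444457/148103600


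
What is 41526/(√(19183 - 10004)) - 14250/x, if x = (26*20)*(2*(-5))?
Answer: 285/104 + 41526*√9179/9179 ≈ 436.17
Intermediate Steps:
x = -5200 (x = 520*(-10) = -5200)
41526/(√(19183 - 10004)) - 14250/x = 41526/(√(19183 - 10004)) - 14250/(-5200) = 41526/(√9179) - 14250*(-1/5200) = 41526*(√9179/9179) + 285/104 = 41526*√9179/9179 + 285/104 = 285/104 + 41526*√9179/9179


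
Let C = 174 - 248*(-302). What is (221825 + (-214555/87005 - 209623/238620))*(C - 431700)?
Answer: -32847541059878567191/415222662 ≈ -7.9108e+10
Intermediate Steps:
C = 75070 (C = 174 + 74896 = 75070)
(221825 + (-214555/87005 - 209623/238620))*(C - 431700) = (221825 + (-214555/87005 - 209623/238620))*(75070 - 431700) = (221825 + (-214555*1/87005 - 209623*1/238620))*(-356630) = (221825 + (-42911/17401 - 209623/238620))*(-356630) = (221825 - 13887072643/4152226620)*(-356630) = (921053782908857/4152226620)*(-356630) = -32847541059878567191/415222662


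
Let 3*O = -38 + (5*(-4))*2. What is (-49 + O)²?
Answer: 5625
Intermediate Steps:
O = -26 (O = (-38 + (5*(-4))*2)/3 = (-38 - 20*2)/3 = (-38 - 40)/3 = (⅓)*(-78) = -26)
(-49 + O)² = (-49 - 26)² = (-75)² = 5625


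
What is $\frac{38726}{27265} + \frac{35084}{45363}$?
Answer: $\frac{2713292798}{1236822195} \approx 2.1938$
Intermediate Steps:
$\frac{38726}{27265} + \frac{35084}{45363} = \frac{2713292798}{1236822195}$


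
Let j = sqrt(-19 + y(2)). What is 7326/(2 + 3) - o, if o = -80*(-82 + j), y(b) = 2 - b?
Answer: -25474/5 + 80*I*sqrt(19) ≈ -5094.8 + 348.71*I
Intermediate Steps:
j = I*sqrt(19) (j = sqrt(-19 + (2 - 1*2)) = sqrt(-19 + (2 - 2)) = sqrt(-19 + 0) = sqrt(-19) = I*sqrt(19) ≈ 4.3589*I)
o = 6560 - 80*I*sqrt(19) (o = -80*(-82 + I*sqrt(19)) = 6560 - 80*I*sqrt(19) ≈ 6560.0 - 348.71*I)
7326/(2 + 3) - o = 7326/(2 + 3) - (6560 - 80*I*sqrt(19)) = 7326/5 + (-6560 + 80*I*sqrt(19)) = -25474/5 + 80*I*sqrt(19)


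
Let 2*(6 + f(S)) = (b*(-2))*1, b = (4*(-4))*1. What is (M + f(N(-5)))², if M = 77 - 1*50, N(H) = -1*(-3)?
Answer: 1369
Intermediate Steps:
N(H) = 3
M = 27 (M = 77 - 50 = 27)
b = -16 (b = -16*1 = -16)
f(S) = 10 (f(S) = -6 + (-16*(-2)*1)/2 = -6 + (32*1)/2 = -6 + (½)*32 = -6 + 16 = 10)
(M + f(N(-5)))² = (27 + 10)² = 37² = 1369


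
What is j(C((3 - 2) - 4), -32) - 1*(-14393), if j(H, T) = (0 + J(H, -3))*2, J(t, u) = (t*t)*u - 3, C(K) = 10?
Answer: 13787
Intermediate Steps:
J(t, u) = -3 + u*t² (J(t, u) = t²*u - 3 = u*t² - 3 = -3 + u*t²)
j(H, T) = -6 - 6*H² (j(H, T) = (0 + (-3 - 3*H²))*2 = (-3 - 3*H²)*2 = -6 - 6*H²)
j(C((3 - 2) - 4), -32) - 1*(-14393) = (-6 - 6*10²) - 1*(-14393) = (-6 - 6*100) + 14393 = (-6 - 600) + 14393 = -606 + 14393 = 13787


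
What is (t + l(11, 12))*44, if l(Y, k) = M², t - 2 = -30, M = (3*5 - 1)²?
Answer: 1689072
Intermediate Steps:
M = 196 (M = (15 - 1)² = 14² = 196)
t = -28 (t = 2 - 30 = -28)
l(Y, k) = 38416 (l(Y, k) = 196² = 38416)
(t + l(11, 12))*44 = (-28 + 38416)*44 = 38388*44 = 1689072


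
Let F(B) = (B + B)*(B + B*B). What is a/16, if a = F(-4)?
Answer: -6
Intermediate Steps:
F(B) = 2*B*(B + B**2) (F(B) = (2*B)*(B + B**2) = 2*B*(B + B**2))
a = -96 (a = 2*(-4)**2*(1 - 4) = 2*16*(-3) = -96)
a/16 = -96/16 = -96*1/16 = -6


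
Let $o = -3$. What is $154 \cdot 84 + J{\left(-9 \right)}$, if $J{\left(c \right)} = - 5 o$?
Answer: $12951$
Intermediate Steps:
$J{\left(c \right)} = 15$ ($J{\left(c \right)} = \left(-5\right) \left(-3\right) = 15$)
$154 \cdot 84 + J{\left(-9 \right)} = 154 \cdot 84 + 15 = 12936 + 15 = 12951$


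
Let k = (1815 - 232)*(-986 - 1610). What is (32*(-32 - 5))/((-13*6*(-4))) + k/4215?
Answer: -17877008/18265 ≈ -978.76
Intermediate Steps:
k = -4109468 (k = 1583*(-2596) = -4109468)
(32*(-32 - 5))/((-13*6*(-4))) + k/4215 = (32*(-32 - 5))/((-13*6*(-4))) - 4109468/4215 = (32*(-37))/((-78*(-4))) - 4109468*1/4215 = -1184/312 - 4109468/4215 = -1184*1/312 - 4109468/4215 = -148/39 - 4109468/4215 = -17877008/18265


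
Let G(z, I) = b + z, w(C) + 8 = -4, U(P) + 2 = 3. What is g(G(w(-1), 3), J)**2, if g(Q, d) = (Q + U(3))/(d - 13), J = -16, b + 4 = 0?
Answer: 225/841 ≈ 0.26754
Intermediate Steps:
b = -4 (b = -4 + 0 = -4)
U(P) = 1 (U(P) = -2 + 3 = 1)
w(C) = -12 (w(C) = -8 - 4 = -12)
G(z, I) = -4 + z
g(Q, d) = (1 + Q)/(-13 + d) (g(Q, d) = (Q + 1)/(d - 13) = (1 + Q)/(-13 + d))
g(G(w(-1), 3), J)**2 = ((1 + (-4 - 12))/(-13 - 16))**2 = ((1 - 16)/(-29))**2 = (-1/29*(-15))**2 = (15/29)**2 = 225/841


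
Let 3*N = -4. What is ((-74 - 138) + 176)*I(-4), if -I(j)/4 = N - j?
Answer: 384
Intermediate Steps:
N = -4/3 (N = (1/3)*(-4) = -4/3 ≈ -1.3333)
I(j) = 16/3 + 4*j (I(j) = -4*(-4/3 - j) = 16/3 + 4*j)
((-74 - 138) + 176)*I(-4) = ((-74 - 138) + 176)*(16/3 + 4*(-4)) = (-212 + 176)*(16/3 - 16) = -36*(-32/3) = 384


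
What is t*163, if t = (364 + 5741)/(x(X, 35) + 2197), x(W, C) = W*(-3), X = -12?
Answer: 90465/203 ≈ 445.64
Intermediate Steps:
x(W, C) = -3*W
t = 555/203 (t = (364 + 5741)/(-3*(-12) + 2197) = 6105/(36 + 2197) = 6105/2233 = 6105*(1/2233) = 555/203 ≈ 2.7340)
t*163 = (555/203)*163 = 90465/203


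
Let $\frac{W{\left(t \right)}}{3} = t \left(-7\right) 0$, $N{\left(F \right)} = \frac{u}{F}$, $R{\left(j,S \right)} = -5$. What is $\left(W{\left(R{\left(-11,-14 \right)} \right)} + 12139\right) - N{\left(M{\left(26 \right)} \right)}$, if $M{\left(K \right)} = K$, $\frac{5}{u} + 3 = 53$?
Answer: $\frac{3156139}{260} \approx 12139.0$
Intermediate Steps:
$u = \frac{1}{10}$ ($u = \frac{5}{-3 + 53} = \frac{5}{50} = 5 \cdot \frac{1}{50} = \frac{1}{10} \approx 0.1$)
$N{\left(F \right)} = \frac{1}{10 F}$
$W{\left(t \right)} = 0$ ($W{\left(t \right)} = 3 t \left(-7\right) 0 = 3 - 7 t 0 = 3 \cdot 0 = 0$)
$\left(W{\left(R{\left(-11,-14 \right)} \right)} + 12139\right) - N{\left(M{\left(26 \right)} \right)} = \left(0 + 12139\right) - \frac{1}{10 \cdot 26} = 12139 - \frac{1}{10} \cdot \frac{1}{26} = 12139 - \frac{1}{260} = \frac{3156139}{260}$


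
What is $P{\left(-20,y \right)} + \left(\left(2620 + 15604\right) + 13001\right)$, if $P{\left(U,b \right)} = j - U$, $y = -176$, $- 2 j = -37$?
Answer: $\frac{62527}{2} \approx 31264.0$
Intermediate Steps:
$j = \frac{37}{2}$ ($j = \left(- \frac{1}{2}\right) \left(-37\right) = \frac{37}{2} \approx 18.5$)
$P{\left(U,b \right)} = \frac{37}{2} - U$
$P{\left(-20,y \right)} + \left(\left(2620 + 15604\right) + 13001\right) = \left(\frac{37}{2} - -20\right) + \left(\left(2620 + 15604\right) + 13001\right) = \left(\frac{37}{2} + 20\right) + \left(18224 + 13001\right) = \frac{77}{2} + 31225 = \frac{62527}{2}$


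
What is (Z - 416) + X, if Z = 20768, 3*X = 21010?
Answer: 82066/3 ≈ 27355.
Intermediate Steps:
X = 21010/3 (X = (1/3)*21010 = 21010/3 ≈ 7003.3)
(Z - 416) + X = (20768 - 416) + 21010/3 = 20352 + 21010/3 = 82066/3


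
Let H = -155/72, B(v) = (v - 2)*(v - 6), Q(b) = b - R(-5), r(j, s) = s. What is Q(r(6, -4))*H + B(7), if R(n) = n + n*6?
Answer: -4445/72 ≈ -61.736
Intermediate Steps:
R(n) = 7*n (R(n) = n + 6*n = 7*n)
Q(b) = 35 + b (Q(b) = b - 7*(-5) = b - 1*(-35) = b + 35 = 35 + b)
B(v) = (-6 + v)*(-2 + v) (B(v) = (-2 + v)*(-6 + v) = (-6 + v)*(-2 + v))
H = -155/72 (H = -155*1/72 = -155/72 ≈ -2.1528)
Q(r(6, -4))*H + B(7) = (35 - 4)*(-155/72) + (12 + 7² - 8*7) = 31*(-155/72) + (12 + 49 - 56) = -4805/72 + 5 = -4445/72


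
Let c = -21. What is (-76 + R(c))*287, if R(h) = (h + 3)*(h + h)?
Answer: 195160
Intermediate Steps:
R(h) = 2*h*(3 + h) (R(h) = (3 + h)*(2*h) = 2*h*(3 + h))
(-76 + R(c))*287 = (-76 + 2*(-21)*(3 - 21))*287 = (-76 + 2*(-21)*(-18))*287 = (-76 + 756)*287 = 680*287 = 195160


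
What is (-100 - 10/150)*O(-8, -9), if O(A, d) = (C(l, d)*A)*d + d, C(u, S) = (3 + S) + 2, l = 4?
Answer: 148599/5 ≈ 29720.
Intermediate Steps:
C(u, S) = 5 + S
O(A, d) = d + A*d*(5 + d) (O(A, d) = ((5 + d)*A)*d + d = (A*(5 + d))*d + d = A*d*(5 + d) + d = d + A*d*(5 + d))
(-100 - 10/150)*O(-8, -9) = (-100 - 10/150)*(-9*(1 - 8*(5 - 9))) = (-100 - 10*1/150)*(-9*(1 - 8*(-4))) = (-100 - 1/15)*(-9*(1 + 32)) = -(-4503)*33/5 = -1501/15*(-297) = 148599/5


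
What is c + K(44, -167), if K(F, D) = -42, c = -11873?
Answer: -11915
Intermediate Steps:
c + K(44, -167) = -11873 - 42 = -11915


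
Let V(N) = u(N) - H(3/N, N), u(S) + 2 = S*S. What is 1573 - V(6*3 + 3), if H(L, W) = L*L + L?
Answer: 55574/49 ≈ 1134.2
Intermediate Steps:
H(L, W) = L + L**2 (H(L, W) = L**2 + L = L + L**2)
u(S) = -2 + S**2 (u(S) = -2 + S*S = -2 + S**2)
V(N) = -2 + N**2 - 3*(1 + 3/N)/N (V(N) = (-2 + N**2) - 3/N*(1 + 3/N) = (-2 + N**2) - 3*(1 + 3/N)/N = -2 + N**2 - 3*(1 + 3/N)/N)
1573 - V(6*3 + 3) = 1573 - (-2 + (6*3 + 3)**2 - 9/(6*3 + 3)**2 - 3/(6*3 + 3)) = 1573 - (-2 + (18 + 3)**2 - 9/(18 + 3)**2 - 3/(18 + 3)) = 1573 - (-2 + 21**2 - 9/21**2 - 3/21) = 1573 - (-2 + 441 - 9*1/441 - 3*1/21) = 1573 - (-2 + 441 - 1/49 - 1/7) = 1573 - 1*21503/49 = 1573 - 21503/49 = 55574/49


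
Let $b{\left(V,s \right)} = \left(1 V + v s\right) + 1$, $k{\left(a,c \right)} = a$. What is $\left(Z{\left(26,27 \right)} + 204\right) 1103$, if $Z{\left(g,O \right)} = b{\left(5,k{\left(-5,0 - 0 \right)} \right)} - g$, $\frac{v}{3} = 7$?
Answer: $87137$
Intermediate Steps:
$v = 21$ ($v = 3 \cdot 7 = 21$)
$b{\left(V,s \right)} = 1 + V + 21 s$ ($b{\left(V,s \right)} = \left(1 V + 21 s\right) + 1 = \left(V + 21 s\right) + 1 = 1 + V + 21 s$)
$Z{\left(g,O \right)} = -99 - g$ ($Z{\left(g,O \right)} = \left(1 + 5 + 21 \left(-5\right)\right) - g = \left(1 + 5 - 105\right) - g = -99 - g$)
$\left(Z{\left(26,27 \right)} + 204\right) 1103 = \left(\left(-99 - 26\right) + 204\right) 1103 = \left(-125 + 204\right) 1103 = 79 \cdot 1103 = 87137$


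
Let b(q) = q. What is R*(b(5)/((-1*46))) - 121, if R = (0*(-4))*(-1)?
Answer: -121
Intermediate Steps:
R = 0 (R = 0*(-1) = 0)
R*(b(5)/((-1*46))) - 121 = 0*(5/((-1*46))) - 121 = 0*(5/(-46)) - 121 = 0*(5*(-1/46)) - 121 = 0*(-5/46) - 121 = 0 - 121 = -121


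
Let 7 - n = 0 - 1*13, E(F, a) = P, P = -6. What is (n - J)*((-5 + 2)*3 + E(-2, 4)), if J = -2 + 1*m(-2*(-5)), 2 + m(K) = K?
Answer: -210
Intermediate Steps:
m(K) = -2 + K
E(F, a) = -6
n = 20 (n = 7 - (0 - 1*13) = 7 - (0 - 13) = 7 - 1*(-13) = 7 + 13 = 20)
J = 6 (J = -2 + 1*(-2 - 2*(-5)) = -2 + 1*(-2 + 10) = -2 + 1*8 = -2 + 8 = 6)
(n - J)*((-5 + 2)*3 + E(-2, 4)) = (20 - 1*6)*((-5 + 2)*3 - 6) = (20 - 6)*(-3*3 - 6) = 14*(-9 - 6) = 14*(-15) = -210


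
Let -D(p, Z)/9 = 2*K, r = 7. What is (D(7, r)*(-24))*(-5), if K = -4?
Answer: 8640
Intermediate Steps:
D(p, Z) = 72 (D(p, Z) = -18*(-4) = -9*(-8) = 72)
(D(7, r)*(-24))*(-5) = (72*(-24))*(-5) = -1728*(-5) = 8640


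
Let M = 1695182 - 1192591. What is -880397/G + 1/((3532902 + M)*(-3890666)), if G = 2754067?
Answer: -13822897959237304253/43240932345175210646 ≈ -0.31967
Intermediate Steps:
M = 502591
-880397/G + 1/((3532902 + M)*(-3890666)) = -880397/2754067 + 1/((3532902 + 502591)*(-3890666)) = -880397*1/2754067 - 1/3890666/4035493 = -880397/2754067 + (1/4035493)*(-1/3890666) = -880397/2754067 - 1/15700755408338 = -13822897959237304253/43240932345175210646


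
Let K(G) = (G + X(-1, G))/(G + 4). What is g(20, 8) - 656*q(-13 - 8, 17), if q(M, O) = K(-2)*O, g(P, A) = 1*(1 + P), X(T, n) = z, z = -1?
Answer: 16749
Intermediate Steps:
X(T, n) = -1
K(G) = (-1 + G)/(4 + G) (K(G) = (G - 1)/(G + 4) = (-1 + G)/(4 + G))
g(P, A) = 1 + P
q(M, O) = -3*O/2 (q(M, O) = ((-1 - 2)/(4 - 2))*O = (-3/2)*O = ((1/2)*(-3))*O = -3*O/2)
g(20, 8) - 656*q(-13 - 8, 17) = (1 + 20) - (-984)*17 = 21 - 656*(-51/2) = 21 + 16728 = 16749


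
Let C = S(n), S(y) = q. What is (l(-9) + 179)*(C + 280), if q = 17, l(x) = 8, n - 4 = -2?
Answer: 55539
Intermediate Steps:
n = 2 (n = 4 - 2 = 2)
S(y) = 17
C = 17
(l(-9) + 179)*(C + 280) = (8 + 179)*(17 + 280) = 187*297 = 55539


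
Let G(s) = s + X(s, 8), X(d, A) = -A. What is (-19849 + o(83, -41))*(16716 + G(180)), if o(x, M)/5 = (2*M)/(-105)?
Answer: -7038023336/21 ≈ -3.3514e+8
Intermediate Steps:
G(s) = -8 + s (G(s) = s - 1*8 = s - 8 = -8 + s)
o(x, M) = -2*M/21 (o(x, M) = 5*((2*M)/(-105)) = 5*((2*M)*(-1/105)) = 5*(-2*M/105) = -2*M/21)
(-19849 + o(83, -41))*(16716 + G(180)) = (-19849 - 2/21*(-41))*(16716 + (-8 + 180)) = (-19849 + 82/21)*(16716 + 172) = -416747/21*16888 = -7038023336/21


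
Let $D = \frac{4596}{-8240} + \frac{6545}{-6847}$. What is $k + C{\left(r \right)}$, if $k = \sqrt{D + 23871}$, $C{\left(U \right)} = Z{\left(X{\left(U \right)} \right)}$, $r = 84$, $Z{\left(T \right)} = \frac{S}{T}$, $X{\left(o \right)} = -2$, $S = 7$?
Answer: $- \frac{7}{2} + \frac{\sqrt{1187184392461446985}}{7052410} \approx 151.0$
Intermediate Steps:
$D = - \frac{21349903}{14104820}$ ($D = 4596 \left(- \frac{1}{8240}\right) + 6545 \left(- \frac{1}{6847}\right) = - \frac{1149}{2060} - \frac{6545}{6847} = - \frac{21349903}{14104820} \approx -1.5137$)
$Z{\left(T \right)} = \frac{7}{T}$
$C{\left(U \right)} = - \frac{7}{2}$ ($C{\left(U \right)} = \frac{7}{-2} = 7 \left(- \frac{1}{2}\right) = - \frac{7}{2}$)
$k = \frac{\sqrt{1187184392461446985}}{7052410}$ ($k = \sqrt{- \frac{21349903}{14104820} + 23871} = \sqrt{\frac{336674808317}{14104820}} = \frac{\sqrt{1187184392461446985}}{7052410} \approx 154.5$)
$k + C{\left(r \right)} = \frac{\sqrt{1187184392461446985}}{7052410} - \frac{7}{2} = - \frac{7}{2} + \frac{\sqrt{1187184392461446985}}{7052410}$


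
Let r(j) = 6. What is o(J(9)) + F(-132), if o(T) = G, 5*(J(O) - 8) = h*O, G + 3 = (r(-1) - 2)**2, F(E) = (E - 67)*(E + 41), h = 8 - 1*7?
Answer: 18122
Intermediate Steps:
h = 1 (h = 8 - 7 = 1)
F(E) = (-67 + E)*(41 + E)
G = 13 (G = -3 + (6 - 2)**2 = -3 + 4**2 = -3 + 16 = 13)
J(O) = 8 + O/5 (J(O) = 8 + (1*O)/5 = 8 + O/5)
o(T) = 13
o(J(9)) + F(-132) = 13 + (-2747 + (-132)**2 - 26*(-132)) = 13 + (-2747 + 17424 + 3432) = 13 + 18109 = 18122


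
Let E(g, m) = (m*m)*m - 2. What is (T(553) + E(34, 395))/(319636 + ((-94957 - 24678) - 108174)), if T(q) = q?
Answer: 61630426/91827 ≈ 671.16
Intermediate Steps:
E(g, m) = -2 + m³ (E(g, m) = m²*m - 2 = m³ - 2 = -2 + m³)
(T(553) + E(34, 395))/(319636 + ((-94957 - 24678) - 108174)) = (553 + (-2 + 395³))/(319636 + ((-94957 - 24678) - 108174)) = (553 + (-2 + 61629875))/(319636 + (-119635 - 108174)) = (553 + 61629873)/(319636 - 227809) = 61630426/91827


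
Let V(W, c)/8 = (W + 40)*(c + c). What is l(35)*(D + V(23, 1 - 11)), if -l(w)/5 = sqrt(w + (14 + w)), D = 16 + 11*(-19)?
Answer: 102730*sqrt(21) ≈ 4.7077e+5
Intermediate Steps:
D = -193 (D = 16 - 209 = -193)
l(w) = -5*sqrt(14 + 2*w) (l(w) = -5*sqrt(w + (14 + w)) = -5*sqrt(14 + 2*w))
V(W, c) = 16*c*(40 + W) (V(W, c) = 8*((W + 40)*(c + c)) = 8*((40 + W)*(2*c)) = 8*(2*c*(40 + W)) = 16*c*(40 + W))
l(35)*(D + V(23, 1 - 11)) = (-5*sqrt(14 + 2*35))*(-193 + 16*(1 - 11)*(40 + 23)) = (-5*sqrt(14 + 70))*(-193 + 16*(-10)*63) = (-10*sqrt(21))*(-193 - 10080) = -10*sqrt(21)*(-10273) = 102730*sqrt(21)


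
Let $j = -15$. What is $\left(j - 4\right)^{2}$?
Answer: $361$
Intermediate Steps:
$\left(j - 4\right)^{2} = \left(-15 - 4\right)^{2} = \left(-19\right)^{2} = 361$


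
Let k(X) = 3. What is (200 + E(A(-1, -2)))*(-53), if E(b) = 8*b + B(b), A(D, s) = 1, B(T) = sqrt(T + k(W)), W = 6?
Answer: -11130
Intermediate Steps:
B(T) = sqrt(3 + T) (B(T) = sqrt(T + 3) = sqrt(3 + T))
E(b) = sqrt(3 + b) + 8*b (E(b) = 8*b + sqrt(3 + b) = sqrt(3 + b) + 8*b)
(200 + E(A(-1, -2)))*(-53) = (200 + (sqrt(3 + 1) + 8*1))*(-53) = (200 + (sqrt(4) + 8))*(-53) = (200 + (2 + 8))*(-53) = (200 + 10)*(-53) = 210*(-53) = -11130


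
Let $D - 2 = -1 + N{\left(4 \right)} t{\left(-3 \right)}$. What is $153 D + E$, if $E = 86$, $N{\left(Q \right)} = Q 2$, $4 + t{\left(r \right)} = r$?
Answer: $-8329$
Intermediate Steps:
$t{\left(r \right)} = -4 + r$
$N{\left(Q \right)} = 2 Q$
$D = -55$ ($D = 2 + \left(-1 + 2 \cdot 4 \left(-4 - 3\right)\right) = 2 + \left(-1 + 8 \left(-7\right)\right) = 2 - 57 = -55$)
$153 D + E = 153 \left(-55\right) + 86 = -8415 + 86 = -8329$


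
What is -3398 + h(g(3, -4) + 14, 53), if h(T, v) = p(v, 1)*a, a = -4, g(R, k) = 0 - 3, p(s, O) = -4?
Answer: -3382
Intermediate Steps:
g(R, k) = -3
h(T, v) = 16 (h(T, v) = -4*(-4) = 16)
-3398 + h(g(3, -4) + 14, 53) = -3398 + 16 = -3382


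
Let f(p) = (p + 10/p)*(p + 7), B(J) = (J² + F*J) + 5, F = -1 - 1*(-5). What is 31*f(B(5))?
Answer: 443517/5 ≈ 88703.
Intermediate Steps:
F = 4 (F = -1 + 5 = 4)
B(J) = 5 + J² + 4*J (B(J) = (J² + 4*J) + 5 = 5 + J² + 4*J)
f(p) = (7 + p)*(p + 10/p) (f(p) = (p + 10/p)*(7 + p) = (7 + p)*(p + 10/p))
31*f(B(5)) = 31*(10 + (5 + 5² + 4*5)² + 7*(5 + 5² + 4*5) + 70/(5 + 5² + 4*5)) = 31*(10 + (5 + 25 + 20)² + 7*(5 + 25 + 20) + 70/(5 + 25 + 20)) = 31*(10 + 50² + 7*50 + 70/50) = 31*(10 + 2500 + 350 + 70*(1/50)) = 31*(10 + 2500 + 350 + 7/5) = 31*(14307/5) = 443517/5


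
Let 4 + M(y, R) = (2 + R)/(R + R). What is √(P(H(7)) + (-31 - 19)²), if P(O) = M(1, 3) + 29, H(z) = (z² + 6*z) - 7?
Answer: √90930/6 ≈ 50.258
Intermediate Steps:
M(y, R) = -4 + (2 + R)/(2*R) (M(y, R) = -4 + (2 + R)/(R + R) = -4 + (2 + R)/((2*R)) = -4 + (2 + R)*(1/(2*R)) = -4 + (2 + R)/(2*R))
H(z) = -7 + z² + 6*z
P(O) = 155/6 (P(O) = (-7/2 + 1/3) + 29 = (-7/2 + ⅓) + 29 = -19/6 + 29 = 155/6)
√(P(H(7)) + (-31 - 19)²) = √(155/6 + (-31 - 19)²) = √(155/6 + (-50)²) = √(155/6 + 2500) = √(15155/6) = √90930/6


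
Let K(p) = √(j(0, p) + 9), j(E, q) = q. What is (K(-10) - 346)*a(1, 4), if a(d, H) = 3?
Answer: -1038 + 3*I ≈ -1038.0 + 3.0*I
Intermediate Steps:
K(p) = √(9 + p) (K(p) = √(p + 9) = √(9 + p))
(K(-10) - 346)*a(1, 4) = (√(9 - 10) - 346)*3 = (√(-1) - 346)*3 = (I - 346)*3 = (-346 + I)*3 = -1038 + 3*I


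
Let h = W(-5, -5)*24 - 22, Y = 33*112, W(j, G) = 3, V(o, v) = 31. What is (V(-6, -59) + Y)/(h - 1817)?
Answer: -3727/1767 ≈ -2.1092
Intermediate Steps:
Y = 3696
h = 50 (h = 3*24 - 22 = 72 - 22 = 50)
(V(-6, -59) + Y)/(h - 1817) = (31 + 3696)/(50 - 1817) = 3727/(-1767) = 3727*(-1/1767) = -3727/1767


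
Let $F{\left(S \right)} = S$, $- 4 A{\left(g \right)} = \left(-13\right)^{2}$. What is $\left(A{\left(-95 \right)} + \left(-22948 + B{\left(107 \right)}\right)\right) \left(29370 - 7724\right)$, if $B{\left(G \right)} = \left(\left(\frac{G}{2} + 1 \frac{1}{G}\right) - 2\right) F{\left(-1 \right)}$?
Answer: $- \frac{106735051479}{214} \approx -4.9876 \cdot 10^{8}$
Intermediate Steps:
$A{\left(g \right)} = - \frac{169}{4}$ ($A{\left(g \right)} = - \frac{\left(-13\right)^{2}}{4} = \left(- \frac{1}{4}\right) 169 = - \frac{169}{4}$)
$B{\left(G \right)} = 2 - \frac{1}{G} - \frac{G}{2}$ ($B{\left(G \right)} = \left(\left(\frac{G}{2} + 1 \frac{1}{G}\right) - 2\right) \left(-1\right) = \left(\left(G \frac{1}{2} + \frac{1}{G}\right) - 2\right) \left(-1\right) = \left(\left(\frac{G}{2} + \frac{1}{G}\right) - 2\right) \left(-1\right) = \left(\left(\frac{1}{G} + \frac{G}{2}\right) - 2\right) \left(-1\right) = \left(-2 + \frac{1}{G} + \frac{G}{2}\right) \left(-1\right) = 2 - \frac{1}{G} - \frac{G}{2}$)
$\left(A{\left(-95 \right)} + \left(-22948 + B{\left(107 \right)}\right)\right) \left(29370 - 7724\right) = \left(- \frac{169}{4} - \frac{4921895}{214}\right) \left(29370 - 7724\right) = \left(- \frac{169}{4} - \frac{4921895}{214}\right) 21646 = \left(- \frac{9861873}{428}\right) 21646 = - \frac{106735051479}{214}$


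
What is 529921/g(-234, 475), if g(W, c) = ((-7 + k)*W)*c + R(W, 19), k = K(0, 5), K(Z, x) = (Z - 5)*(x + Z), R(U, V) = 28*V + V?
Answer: 75703/508193 ≈ 0.14897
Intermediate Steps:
R(U, V) = 29*V
K(Z, x) = (-5 + Z)*(Z + x)
k = -25 (k = 0**2 - 5*0 - 5*5 + 0*5 = 0 + 0 - 25 + 0 = -25)
g(W, c) = 551 - 32*W*c (g(W, c) = ((-7 - 25)*W)*c + 29*19 = (-32*W)*c + 551 = -32*W*c + 551 = 551 - 32*W*c)
529921/g(-234, 475) = 529921/(551 - 32*(-234)*475) = 529921/(551 + 3556800) = 529921/3557351 = 529921*(1/3557351) = 75703/508193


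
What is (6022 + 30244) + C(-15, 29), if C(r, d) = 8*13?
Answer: 36370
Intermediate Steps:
C(r, d) = 104
(6022 + 30244) + C(-15, 29) = (6022 + 30244) + 104 = 36266 + 104 = 36370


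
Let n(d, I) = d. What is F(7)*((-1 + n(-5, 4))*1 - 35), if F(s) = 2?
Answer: -82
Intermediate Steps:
F(7)*((-1 + n(-5, 4))*1 - 35) = 2*((-1 - 5)*1 - 35) = 2*(-6*1 - 35) = 2*(-6 - 35) = 2*(-41) = -82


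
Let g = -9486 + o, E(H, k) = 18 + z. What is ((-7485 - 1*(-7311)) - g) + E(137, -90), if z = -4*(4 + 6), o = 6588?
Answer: 2702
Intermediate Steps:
z = -40 (z = -4*10 = -40)
E(H, k) = -22 (E(H, k) = 18 - 40 = -22)
g = -2898 (g = -9486 + 6588 = -2898)
((-7485 - 1*(-7311)) - g) + E(137, -90) = ((-7485 - 1*(-7311)) - 1*(-2898)) - 22 = ((-7485 + 7311) + 2898) - 22 = (-174 + 2898) - 22 = 2724 - 22 = 2702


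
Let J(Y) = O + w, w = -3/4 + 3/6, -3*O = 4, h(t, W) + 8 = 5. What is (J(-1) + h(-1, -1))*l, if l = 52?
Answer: -715/3 ≈ -238.33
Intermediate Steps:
h(t, W) = -3 (h(t, W) = -8 + 5 = -3)
O = -4/3 (O = -⅓*4 = -4/3 ≈ -1.3333)
w = -¼ (w = -3*¼ + 3*(⅙) = -¾ + ½ = -¼ ≈ -0.25000)
J(Y) = -19/12 (J(Y) = -4/3 - ¼ = -19/12)
(J(-1) + h(-1, -1))*l = (-19/12 - 3)*52 = -55/12*52 = -715/3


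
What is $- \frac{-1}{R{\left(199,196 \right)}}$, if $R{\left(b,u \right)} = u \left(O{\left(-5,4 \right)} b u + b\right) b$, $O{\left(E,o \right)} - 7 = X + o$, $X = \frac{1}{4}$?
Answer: $\frac{1}{17122521976} \approx 5.8403 \cdot 10^{-11}$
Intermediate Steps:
$X = \frac{1}{4} \approx 0.25$
$O{\left(E,o \right)} = \frac{29}{4} + o$ ($O{\left(E,o \right)} = 7 + \left(\frac{1}{4} + o\right) = \frac{29}{4} + o$)
$R{\left(b,u \right)} = b u \left(b + \frac{45 b u}{4}\right)$ ($R{\left(b,u \right)} = u \left(\left(\frac{29}{4} + 4\right) b u + b\right) b = u \left(\frac{45 b}{4} u + b\right) b = u \left(\frac{45 b u}{4} + b\right) b = u \left(b + \frac{45 b u}{4}\right) b = b u \left(b + \frac{45 b u}{4}\right)$)
$- \frac{-1}{R{\left(199,196 \right)}} = - \frac{-1}{\frac{1}{4} \cdot 196 \cdot 199^{2} \left(4 + 45 \cdot 196\right)} = - \frac{-1}{\frac{1}{4} \cdot 196 \cdot 39601 \left(4 + 8820\right)} = - \frac{-1}{\frac{1}{4} \cdot 196 \cdot 39601 \cdot 8824} = - \frac{-1}{17122521976} = \left(-1\right) \left(- \frac{1}{17122521976}\right) = \frac{1}{17122521976}$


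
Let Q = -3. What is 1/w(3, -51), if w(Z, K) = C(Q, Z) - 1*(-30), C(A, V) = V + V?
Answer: 1/36 ≈ 0.027778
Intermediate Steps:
C(A, V) = 2*V
w(Z, K) = 30 + 2*Z (w(Z, K) = 2*Z - 1*(-30) = 2*Z + 30 = 30 + 2*Z)
1/w(3, -51) = 1/(30 + 2*3) = 1/(30 + 6) = 1/36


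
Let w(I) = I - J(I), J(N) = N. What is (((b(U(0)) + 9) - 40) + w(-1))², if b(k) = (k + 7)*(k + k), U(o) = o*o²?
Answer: 961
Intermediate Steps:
U(o) = o³
w(I) = 0 (w(I) = I - I = 0)
b(k) = 2*k*(7 + k) (b(k) = (7 + k)*(2*k) = 2*k*(7 + k))
(((b(U(0)) + 9) - 40) + w(-1))² = (((2*0³*(7 + 0³) + 9) - 40) + 0)² = (((2*0*(7 + 0) + 9) - 40) + 0)² = (((2*0*7 + 9) - 40) + 0)² = (((0 + 9) - 40) + 0)² = ((9 - 40) + 0)² = (-31 + 0)² = (-31)² = 961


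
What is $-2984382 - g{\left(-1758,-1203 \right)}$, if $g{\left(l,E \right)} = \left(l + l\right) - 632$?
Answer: $-2980234$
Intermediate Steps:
$g{\left(l,E \right)} = -632 + 2 l$ ($g{\left(l,E \right)} = 2 l - 632 = -632 + 2 l$)
$-2984382 - g{\left(-1758,-1203 \right)} = -2984382 - \left(-632 + 2 \left(-1758\right)\right) = -2984382 - \left(-632 - 3516\right) = -2984382 - -4148 = -2984382 + 4148 = -2980234$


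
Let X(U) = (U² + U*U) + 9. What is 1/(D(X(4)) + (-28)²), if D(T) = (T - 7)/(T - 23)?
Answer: 9/7073 ≈ 0.0012724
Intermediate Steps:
X(U) = 9 + 2*U² (X(U) = (U² + U²) + 9 = 2*U² + 9 = 9 + 2*U²)
D(T) = (-7 + T)/(-23 + T)
1/(D(X(4)) + (-28)²) = 1/((-7 + (9 + 2*4²))/(-23 + (9 + 2*4²)) + (-28)²) = 1/((-7 + (9 + 2*16))/(-23 + (9 + 2*16)) + 784) = 1/((-7 + (9 + 32))/(-23 + (9 + 32)) + 784) = 1/((-7 + 41)/(-23 + 41) + 784) = 1/(34/18 + 784) = 1/((1/18)*34 + 784) = 1/(17/9 + 784) = 1/(7073/9) = 9/7073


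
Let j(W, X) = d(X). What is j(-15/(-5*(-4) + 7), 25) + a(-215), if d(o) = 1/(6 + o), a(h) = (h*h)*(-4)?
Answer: -5731899/31 ≈ -1.8490e+5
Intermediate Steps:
a(h) = -4*h**2 (a(h) = h**2*(-4) = -4*h**2)
j(W, X) = 1/(6 + X)
j(-15/(-5*(-4) + 7), 25) + a(-215) = 1/(6 + 25) - 4*(-215)**2 = 1/31 - 4*46225 = 1/31 - 184900 = -5731899/31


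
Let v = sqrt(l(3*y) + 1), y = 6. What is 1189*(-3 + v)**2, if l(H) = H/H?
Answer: 13079 - 7134*sqrt(2) ≈ 2990.0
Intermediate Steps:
l(H) = 1
v = sqrt(2) (v = sqrt(1 + 1) = sqrt(2) ≈ 1.4142)
1189*(-3 + v)**2 = 1189*(-3 + sqrt(2))**2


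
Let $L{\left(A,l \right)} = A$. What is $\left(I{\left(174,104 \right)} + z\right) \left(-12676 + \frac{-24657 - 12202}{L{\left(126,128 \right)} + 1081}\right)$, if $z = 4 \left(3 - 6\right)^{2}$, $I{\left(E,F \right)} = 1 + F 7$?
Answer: $- \frac{690155595}{71} \approx -9.7205 \cdot 10^{6}$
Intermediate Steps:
$I{\left(E,F \right)} = 1 + 7 F$
$z = 36$ ($z = 4 \left(-3\right)^{2} = 4 \cdot 9 = 36$)
$\left(I{\left(174,104 \right)} + z\right) \left(-12676 + \frac{-24657 - 12202}{L{\left(126,128 \right)} + 1081}\right) = \left(\left(1 + 7 \cdot 104\right) + 36\right) \left(-12676 + \frac{-24657 - 12202}{126 + 1081}\right) = \left(\left(1 + 728\right) + 36\right) \left(-12676 - \frac{36859}{1207}\right) = \left(729 + 36\right) \left(-12676 - \frac{36859}{1207}\right) = 765 \left(-12676 - \frac{36859}{1207}\right) = 765 \left(- \frac{15336791}{1207}\right) = - \frac{690155595}{71}$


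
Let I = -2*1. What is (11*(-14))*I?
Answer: 308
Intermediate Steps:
I = -2
(11*(-14))*I = (11*(-14))*(-2) = -154*(-2) = 308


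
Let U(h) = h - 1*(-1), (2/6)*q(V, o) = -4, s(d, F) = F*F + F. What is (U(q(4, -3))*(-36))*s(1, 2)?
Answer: 2376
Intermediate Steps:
s(d, F) = F + F**2 (s(d, F) = F**2 + F = F + F**2)
q(V, o) = -12 (q(V, o) = 3*(-4) = -12)
U(h) = 1 + h (U(h) = h + 1 = 1 + h)
(U(q(4, -3))*(-36))*s(1, 2) = ((1 - 12)*(-36))*(2*(1 + 2)) = (-11*(-36))*(2*3) = 396*6 = 2376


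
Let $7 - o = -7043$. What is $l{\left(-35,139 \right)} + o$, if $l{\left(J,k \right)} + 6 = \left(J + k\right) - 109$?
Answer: $7039$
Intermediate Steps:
$o = 7050$ ($o = 7 - -7043 = 7 + 7043 = 7050$)
$l{\left(J,k \right)} = -115 + J + k$ ($l{\left(J,k \right)} = -6 - \left(109 - J - k\right) = -6 + \left(-109 + J + k\right) = -115 + J + k$)
$l{\left(-35,139 \right)} + o = \left(-115 - 35 + 139\right) + 7050 = -11 + 7050 = 7039$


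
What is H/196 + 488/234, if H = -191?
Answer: 25477/22932 ≈ 1.1110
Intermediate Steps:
H/196 + 488/234 = -191/196 + 488/234 = -191*1/196 + 488*(1/234) = -191/196 + 244/117 = 25477/22932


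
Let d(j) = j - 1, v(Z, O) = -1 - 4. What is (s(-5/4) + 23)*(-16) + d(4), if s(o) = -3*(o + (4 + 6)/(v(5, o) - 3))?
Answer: -485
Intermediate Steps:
v(Z, O) = -5
s(o) = 15/4 - 3*o (s(o) = -3*(o + (4 + 6)/(-5 - 3)) = -3*(o + 10/(-8)) = -3*(o + 10*(-⅛)) = -3*(o - 5/4) = -3*(-5/4 + o) = 15/4 - 3*o)
d(j) = -1 + j
(s(-5/4) + 23)*(-16) + d(4) = ((15/4 - (-15)/4) + 23)*(-16) + (-1 + 4) = ((15/4 - (-15)/4) + 23)*(-16) + 3 = ((15/4 - 3*(-5/4)) + 23)*(-16) + 3 = ((15/4 + 15/4) + 23)*(-16) + 3 = (15/2 + 23)*(-16) + 3 = (61/2)*(-16) + 3 = -488 + 3 = -485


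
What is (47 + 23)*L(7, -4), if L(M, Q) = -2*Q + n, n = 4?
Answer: 840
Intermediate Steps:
L(M, Q) = 4 - 2*Q (L(M, Q) = -2*Q + 4 = 4 - 2*Q)
(47 + 23)*L(7, -4) = (47 + 23)*(4 - 2*(-4)) = 70*(4 + 8) = 70*12 = 840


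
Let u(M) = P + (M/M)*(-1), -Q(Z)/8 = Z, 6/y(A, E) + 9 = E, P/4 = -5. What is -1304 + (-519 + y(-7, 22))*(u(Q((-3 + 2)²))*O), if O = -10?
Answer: -1432562/13 ≈ -1.1020e+5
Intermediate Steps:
P = -20 (P = 4*(-5) = -20)
y(A, E) = 6/(-9 + E)
Q(Z) = -8*Z
u(M) = -21 (u(M) = -20 + (M/M)*(-1) = -20 + 1*(-1) = -20 - 1 = -21)
-1304 + (-519 + y(-7, 22))*(u(Q((-3 + 2)²))*O) = -1304 + (-519 + 6/(-9 + 22))*(-21*(-10)) = -1304 + (-519 + 6/13)*210 = -1304 - 6741/13*210 = -1304 - 1415610/13 = -1432562/13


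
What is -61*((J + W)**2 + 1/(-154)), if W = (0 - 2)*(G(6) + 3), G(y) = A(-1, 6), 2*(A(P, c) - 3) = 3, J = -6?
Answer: -4142693/154 ≈ -26901.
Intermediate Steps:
A(P, c) = 9/2 (A(P, c) = 3 + (1/2)*3 = 3 + 3/2 = 9/2)
G(y) = 9/2
W = -15 (W = (0 - 2)*(9/2 + 3) = -2*15/2 = -15)
-61*((J + W)**2 + 1/(-154)) = -61*((-6 - 15)**2 + 1/(-154)) = -61*((-21)**2 - 1/154) = -61*(441 - 1/154) = -61*67913/154 = -4142693/154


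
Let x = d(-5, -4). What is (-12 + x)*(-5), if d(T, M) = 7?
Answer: 25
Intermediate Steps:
x = 7
(-12 + x)*(-5) = (-12 + 7)*(-5) = -5*(-5) = 25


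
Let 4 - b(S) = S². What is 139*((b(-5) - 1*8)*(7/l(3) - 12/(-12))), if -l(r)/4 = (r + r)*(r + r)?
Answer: -552247/144 ≈ -3835.0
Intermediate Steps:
l(r) = -16*r² (l(r) = -4*(r + r)*(r + r) = -4*2*r*2*r = -16*r²)
b(S) = 4 - S²
139*((b(-5) - 1*8)*(7/l(3) - 12/(-12))) = 139*(((4 - 1*(-5)²) - 1*8)*(7/((-16*3²)) - 12/(-12))) = 139*(((4 - 1*25) - 8)*(7/((-16*9)) - 12*(-1/12))) = 139*(((4 - 25) - 8)*(7/(-144) + 1)) = 139*((-21 - 8)*(7*(-1/144) + 1)) = 139*(-29*(-7/144 + 1)) = 139*(-29*137/144) = 139*(-3973/144) = -552247/144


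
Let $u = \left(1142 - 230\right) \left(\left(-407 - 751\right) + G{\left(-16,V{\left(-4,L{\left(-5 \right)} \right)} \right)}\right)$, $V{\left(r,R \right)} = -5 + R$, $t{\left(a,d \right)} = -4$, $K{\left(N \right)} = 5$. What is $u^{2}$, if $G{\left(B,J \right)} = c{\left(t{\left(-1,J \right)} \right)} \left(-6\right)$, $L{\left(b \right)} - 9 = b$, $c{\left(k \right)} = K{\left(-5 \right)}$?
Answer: $1173876903936$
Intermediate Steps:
$c{\left(k \right)} = 5$
$L{\left(b \right)} = 9 + b$
$G{\left(B,J \right)} = -30$ ($G{\left(B,J \right)} = 5 \left(-6\right) = -30$)
$u = -1083456$ ($u = \left(1142 - 230\right) \left(\left(-407 - 751\right) - 30\right) = 912 \left(\left(-407 - 751\right) - 30\right) = 912 \left(-1158 - 30\right) = 912 \left(-1188\right) = -1083456$)
$u^{2} = \left(-1083456\right)^{2} = 1173876903936$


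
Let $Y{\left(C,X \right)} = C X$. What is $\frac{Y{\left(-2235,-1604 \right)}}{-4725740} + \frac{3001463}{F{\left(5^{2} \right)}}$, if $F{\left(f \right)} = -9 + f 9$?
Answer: $\frac{709167970529}{51037992} \approx 13895.0$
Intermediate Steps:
$F{\left(f \right)} = -9 + 9 f$
$\frac{Y{\left(-2235,-1604 \right)}}{-4725740} + \frac{3001463}{F{\left(5^{2} \right)}} = \frac{\left(-2235\right) \left(-1604\right)}{-4725740} + \frac{3001463}{-9 + 9 \cdot 5^{2}} = 3584940 \left(- \frac{1}{4725740}\right) + \frac{3001463}{-9 + 9 \cdot 25} = - \frac{179247}{236287} + \frac{3001463}{-9 + 225} = - \frac{179247}{236287} + \frac{3001463}{216} = \frac{709167970529}{51037992}$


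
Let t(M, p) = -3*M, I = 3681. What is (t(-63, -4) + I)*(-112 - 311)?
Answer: -1637010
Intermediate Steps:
(t(-63, -4) + I)*(-112 - 311) = (-3*(-63) + 3681)*(-112 - 311) = (189 + 3681)*(-423) = 3870*(-423) = -1637010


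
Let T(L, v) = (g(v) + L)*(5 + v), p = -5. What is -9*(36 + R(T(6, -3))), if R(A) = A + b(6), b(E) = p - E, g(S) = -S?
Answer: -387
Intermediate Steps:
T(L, v) = (5 + v)*(L - v) (T(L, v) = (-v + L)*(5 + v) = (L - v)*(5 + v) = (5 + v)*(L - v))
b(E) = -5 - E
R(A) = -11 + A (R(A) = A + (-5 - 1*6) = A + (-5 - 6) = A - 11 = -11 + A)
-9*(36 + R(T(6, -3))) = -9*(36 + (-11 + (-1*(-3)² - 5*(-3) + 5*6 + 6*(-3)))) = -9*(36 + (-11 + (-1*9 + 15 + 30 - 18))) = -9*(36 + (-11 + (-9 + 15 + 30 - 18))) = -9*(36 + (-11 + 18)) = -9*(36 + 7) = -9*43 = -387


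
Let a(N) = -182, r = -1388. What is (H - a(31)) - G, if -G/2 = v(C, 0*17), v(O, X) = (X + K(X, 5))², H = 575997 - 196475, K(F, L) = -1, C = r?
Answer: 379706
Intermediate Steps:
C = -1388
H = 379522
v(O, X) = (-1 + X)² (v(O, X) = (X - 1)² = (-1 + X)²)
G = -2 (G = -2*(-1 + 0*17)² = -2*(-1 + 0)² = -2*(-1)² = -2*1 = -2)
(H - a(31)) - G = (379522 - 1*(-182)) - 1*(-2) = (379522 + 182) + 2 = 379704 + 2 = 379706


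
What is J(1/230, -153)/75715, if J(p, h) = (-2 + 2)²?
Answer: 0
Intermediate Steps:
J(p, h) = 0 (J(p, h) = 0² = 0)
J(1/230, -153)/75715 = 0/75715 = 0*(1/75715) = 0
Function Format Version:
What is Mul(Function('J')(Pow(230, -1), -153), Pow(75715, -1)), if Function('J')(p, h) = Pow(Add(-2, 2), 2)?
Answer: 0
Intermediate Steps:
Function('J')(p, h) = 0 (Function('J')(p, h) = Pow(0, 2) = 0)
Mul(Function('J')(Pow(230, -1), -153), Pow(75715, -1)) = Mul(0, Pow(75715, -1)) = Mul(0, Rational(1, 75715)) = 0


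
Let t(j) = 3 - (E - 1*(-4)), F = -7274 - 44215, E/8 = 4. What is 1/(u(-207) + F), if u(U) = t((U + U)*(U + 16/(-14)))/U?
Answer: -69/3552730 ≈ -1.9422e-5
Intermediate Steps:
E = 32 (E = 8*4 = 32)
F = -51489
t(j) = -33 (t(j) = 3 - (32 - 1*(-4)) = 3 - (32 + 4) = 3 - 1*36 = 3 - 36 = -33)
u(U) = -33/U
1/(u(-207) + F) = 1/(-33/(-207) - 51489) = 1/(-33*(-1/207) - 51489) = 1/(11/69 - 51489) = 1/(-3552730/69) = -69/3552730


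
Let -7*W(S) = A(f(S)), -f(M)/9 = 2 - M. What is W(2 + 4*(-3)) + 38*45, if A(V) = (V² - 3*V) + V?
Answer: 90/7 ≈ 12.857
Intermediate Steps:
f(M) = -18 + 9*M (f(M) = -9*(2 - M) = -18 + 9*M)
A(V) = V² - 2*V
W(S) = -(-20 + 9*S)*(-18 + 9*S)/7 (W(S) = -(-18 + 9*S)*(-2 + (-18 + 9*S))/7 = -(-18 + 9*S)*(-20 + 9*S)/7 = -(-20 + 9*S)*(-18 + 9*S)/7)
W(2 + 4*(-3)) + 38*45 = (-360/7 - 81*(2 + 4*(-3))²/7 + 342*(2 + 4*(-3))/7) + 38*45 = (-360/7 - 81*(2 - 12)²/7 + 342*(2 - 12)/7) + 1710 = (-360/7 - 81/7*(-10)² + (342/7)*(-10)) + 1710 = (-360/7 - 81/7*100 - 3420/7) + 1710 = (-360/7 - 8100/7 - 3420/7) + 1710 = -11880/7 + 1710 = 90/7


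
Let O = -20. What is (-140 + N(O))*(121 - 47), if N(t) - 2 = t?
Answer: -11692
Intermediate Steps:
N(t) = 2 + t
(-140 + N(O))*(121 - 47) = (-140 + (2 - 20))*(121 - 47) = (-140 - 18)*74 = -158*74 = -11692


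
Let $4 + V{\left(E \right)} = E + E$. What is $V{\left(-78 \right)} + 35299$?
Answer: $35139$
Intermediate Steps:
$V{\left(E \right)} = -4 + 2 E$ ($V{\left(E \right)} = -4 + \left(E + E\right) = -4 + 2 E$)
$V{\left(-78 \right)} + 35299 = \left(-4 + 2 \left(-78\right)\right) + 35299 = \left(-4 - 156\right) + 35299 = -160 + 35299 = 35139$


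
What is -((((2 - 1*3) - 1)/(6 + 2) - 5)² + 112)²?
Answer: -4986289/256 ≈ -19478.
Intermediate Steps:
-((((2 - 1*3) - 1)/(6 + 2) - 5)² + 112)² = -((((2 - 3) - 1)/8 - 5)² + 112)² = -(((-1 - 1)*(⅛) - 5)² + 112)² = -((-2*⅛ - 5)² + 112)² = -((-¼ - 5)² + 112)² = -((-21/4)² + 112)² = -(441/16 + 112)² = -(2233/16)² = -1*4986289/256 = -4986289/256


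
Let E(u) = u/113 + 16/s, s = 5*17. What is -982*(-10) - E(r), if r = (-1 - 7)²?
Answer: 94313852/9605 ≈ 9819.3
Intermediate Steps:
s = 85
r = 64 (r = (-8)² = 64)
E(u) = 16/85 + u/113 (E(u) = u/113 + 16/85 = 16/85 + u/113)
-982*(-10) - E(r) = -982*(-10) - (16/85 + (1/113)*64) = 9820 - (16/85 + 64/113) = 9820 - 1*7248/9605 = 9820 - 7248/9605 = 94313852/9605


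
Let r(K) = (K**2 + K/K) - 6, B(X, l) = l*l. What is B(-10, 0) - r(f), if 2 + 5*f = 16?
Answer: -71/25 ≈ -2.8400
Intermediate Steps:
B(X, l) = l**2
f = 14/5 (f = -2/5 + (1/5)*16 = -2/5 + 16/5 = 14/5 ≈ 2.8000)
r(K) = -5 + K**2 (r(K) = (K**2 + 1) - 6 = (1 + K**2) - 6 = -5 + K**2)
B(-10, 0) - r(f) = 0**2 - (-5 + (14/5)**2) = 0 - (-5 + 196/25) = 0 - 1*71/25 = 0 - 71/25 = -71/25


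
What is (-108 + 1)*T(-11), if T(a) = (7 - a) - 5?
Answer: -1391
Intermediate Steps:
T(a) = 2 - a
(-108 + 1)*T(-11) = (-108 + 1)*(2 - 1*(-11)) = -107*(2 + 11) = -107*13 = -1391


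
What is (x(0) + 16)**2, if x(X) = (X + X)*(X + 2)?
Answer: 256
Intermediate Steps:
x(X) = 2*X*(2 + X) (x(X) = (2*X)*(2 + X) = 2*X*(2 + X))
(x(0) + 16)**2 = (2*0*(2 + 0) + 16)**2 = (2*0*2 + 16)**2 = (0 + 16)**2 = 16**2 = 256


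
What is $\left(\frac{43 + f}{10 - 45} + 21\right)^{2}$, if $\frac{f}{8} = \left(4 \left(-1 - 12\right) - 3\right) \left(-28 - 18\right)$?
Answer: $\frac{382124304}{1225} \approx 3.1194 \cdot 10^{5}$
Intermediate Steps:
$f = 20240$ ($f = 8 \left(4 \left(-1 - 12\right) - 3\right) \left(-28 - 18\right) = 8 \left(4 \left(-1 - 12\right) - 3\right) \left(-46\right) = 8 \left(4 \left(-13\right) - 3\right) \left(-46\right) = 8 \left(-52 - 3\right) \left(-46\right) = 8 \left(\left(-55\right) \left(-46\right)\right) = 8 \cdot 2530 = 20240$)
$\left(\frac{43 + f}{10 - 45} + 21\right)^{2} = \left(\frac{43 + 20240}{10 - 45} + 21\right)^{2} = \left(\frac{20283}{-35} + 21\right)^{2} = \left(20283 \left(- \frac{1}{35}\right) + 21\right)^{2} = \left(- \frac{20283}{35} + 21\right)^{2} = \left(- \frac{19548}{35}\right)^{2} = \frac{382124304}{1225}$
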